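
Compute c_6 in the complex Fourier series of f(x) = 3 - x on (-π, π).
Compute the real Fourier coefficients first: a_6 = 0, b_6 = 1/3.
Then c_6 = (a_6 − i·b_6)/2 = -i/6.

Final answer: -i/6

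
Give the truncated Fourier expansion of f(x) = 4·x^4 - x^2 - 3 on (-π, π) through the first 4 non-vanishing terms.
(196 - 32·π^2)·cos(x) + (-13 + 8·π^2)·cos(2·x) + (76/27 - 32·π^2/9)·cos(3·x) - π^2/3 - 3 + 4·π^4/5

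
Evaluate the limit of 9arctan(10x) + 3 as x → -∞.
Evaluate the dominant behaviour as x → -∞; each term tends to a finite value or vanishes.
Limit = 3 - 9·π/2.

Final answer: 3 - 9·π/2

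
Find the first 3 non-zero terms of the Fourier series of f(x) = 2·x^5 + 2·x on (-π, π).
(-80·π^2 + 4·π^4 + 484)·sin(x) + (-2·π^4 - 17 + 10·π^2)·sin(2·x) + (-80·π^2/27 + 268/81 + 4·π^4/3)·sin(3·x)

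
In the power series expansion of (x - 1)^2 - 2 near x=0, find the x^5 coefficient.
Expand to order 5: (x - 1)^2 - 2 = x^2 - 2·x - 1 + O(x^6).
The coefficient of x^5 is 0.

Final answer: 0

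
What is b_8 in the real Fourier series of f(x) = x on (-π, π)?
b_8 = (1/π) ∫_{-π}^{π} f(x)·sin(8x) dx.
Evaluate the integral (use parity and integration by parts as needed): b_8 = -1/4.

Final answer: -1/4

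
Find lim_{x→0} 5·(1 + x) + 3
Direct substitution at x = 0 gives 8.

Final answer: 8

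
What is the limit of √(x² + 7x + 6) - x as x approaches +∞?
This is an ∞ − ∞ indeterminate form.
Multiply and divide by the conjugate √(x²+7x + 6) + x; the x² terms cancel, leaving (7x + 6)/(√(x²+7x + 6)+x) → 7/2.
Limit = 7/2.

Final answer: 7/2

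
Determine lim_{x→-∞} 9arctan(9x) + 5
Evaluate the dominant behaviour as x → -∞; each term tends to a finite value or vanishes.
Limit = 5 - 9·π/2.

Final answer: 5 - 9·π/2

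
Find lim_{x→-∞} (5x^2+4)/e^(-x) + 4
The quotient is an ∞/∞ indeterminate form as x → -∞.
Compare growth rates of the dominant terms (exponentials ≫ polynomials ≫ logarithms), or apply L'Hôpital's rule; the quotient → 0.
Adding the constant: 0 + 4 = 4. Limit = 4.

Final answer: 4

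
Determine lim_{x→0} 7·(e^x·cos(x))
Direct substitution at x = 0 gives 7.

Final answer: 7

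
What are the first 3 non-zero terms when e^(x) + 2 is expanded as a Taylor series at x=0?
x^2/2 + x + 3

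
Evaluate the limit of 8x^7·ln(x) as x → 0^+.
This is a 0·∞ indeterminate form at x → 0⁺.
Rewrite the product as 8·ln(x) / x^(-7) and apply L'Hôpital, or use the standard hierarchy x^(-7) ≫ |ln x| as x → 0⁺.
The indeterminate product → 0, so the limit = 0.

Final answer: 0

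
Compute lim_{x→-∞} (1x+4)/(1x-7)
Evaluate the dominant behaviour as x → -∞; each term tends to a finite value or vanishes.
Limit = 1.

Final answer: 1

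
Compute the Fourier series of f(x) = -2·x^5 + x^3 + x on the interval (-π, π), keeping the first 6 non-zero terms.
(-490 - 4·π^4 + 82·π^2)·sin(x) + (-11·π^2 + 31/2 + 2·π^4)·sin(2·x) + (-4·π^4/3 - 142/81 + 98·π^2/27)·sin(3·x) + (-7·π^2/4 + 5/32 + π^4)·sin(4·x) + (-4·π^4/5 + 94/625 + 26·π^2/25)·sin(5·x) + (-19·π^2/27 - 35/162 + 2·π^4/3)·sin(6·x)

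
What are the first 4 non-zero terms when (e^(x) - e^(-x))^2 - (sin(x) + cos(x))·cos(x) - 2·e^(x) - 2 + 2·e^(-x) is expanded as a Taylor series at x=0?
x^4 + 5·x^2 - 5·x - 3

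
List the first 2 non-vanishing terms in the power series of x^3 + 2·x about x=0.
x^3 + 2·x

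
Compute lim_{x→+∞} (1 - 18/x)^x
As x → +∞: this is the defining limit (1 - 18/x)^x → e^(-18).
Limit = e^(-18).

Final answer: e^(-18)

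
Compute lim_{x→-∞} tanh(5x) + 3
Evaluate the dominant behaviour as x → -∞; each term tends to a finite value or vanishes.
Limit = 2.

Final answer: 2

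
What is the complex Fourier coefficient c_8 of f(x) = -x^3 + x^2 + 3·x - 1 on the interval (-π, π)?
Compute the real Fourier coefficients first: a_8 = 1/16, b_8 = -99/128 + π^2/4.
Then c_8 = (a_8 − i·b_8)/2 = 1/32 - i·π^2/8 + 99·i/256.

Final answer: 1/32 - i·π^2/8 + 99·i/256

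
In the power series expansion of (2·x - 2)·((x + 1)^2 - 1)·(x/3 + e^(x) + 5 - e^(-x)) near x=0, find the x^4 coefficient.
Expand to order 4: (2·x - 2)·((x + 1)^2 - 1)·(x/3 + e^(x) + 5 - e^(-x)) = 10·x^4/3 + 44·x^3/3 + 2·x^2/3 - 20·x + O(x^5).
The coefficient of x^4 is 10/3.

Final answer: 10/3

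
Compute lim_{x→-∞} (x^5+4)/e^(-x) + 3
The quotient is an ∞/∞ indeterminate form as x → -∞.
Compare growth rates of the dominant terms (exponentials ≫ polynomials ≫ logarithms), or apply L'Hôpital's rule; the quotient → 0.
Adding the constant: 0 + 3 = 3. Limit = 3.

Final answer: 3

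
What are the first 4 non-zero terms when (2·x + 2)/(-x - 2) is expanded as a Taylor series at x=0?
-x^3/8 + x^2/4 - x/2 - 1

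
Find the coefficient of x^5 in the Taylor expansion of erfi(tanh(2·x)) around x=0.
Expand to order 5: erfi(tanh(2·x)) = -32·x^5/(5·√(π)) + 4·x/√(π) + O(x^6).
The coefficient of x^5 is -32/(5·√(π)).

Final answer: -32/(5·√(π))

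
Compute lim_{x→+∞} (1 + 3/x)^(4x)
As x → +∞: write (1 + 3/x)^(4x) = ((1 + 3/x)^x)^4 → (e^3)^4 = e^12.
Limit = e^(12).

Final answer: e^(12)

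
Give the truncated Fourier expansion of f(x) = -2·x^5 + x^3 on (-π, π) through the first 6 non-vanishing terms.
(-492 - 4·π^4 + 82·π^2)·sin(x) + (-11·π^2 + 33/2 + 2·π^4)·sin(2·x) + (-4·π^4/3 - 196/81 + 98·π^2/27)·sin(3·x) + (-7·π^2/4 + 21/32 + π^4)·sin(4·x) + (-4·π^4/5 - 156/625 + 26·π^2/25)·sin(5·x) + (-19·π^2/27 + 19/162 + 2·π^4/3)·sin(6·x)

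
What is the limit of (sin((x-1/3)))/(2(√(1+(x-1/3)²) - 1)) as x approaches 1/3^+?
Both numerator and denominator → 0 as x → 1/3^+; this is a 0/0 indeterminate form.
Expand each to leading order near x = 1/3: numerator ~ (x - 1/3), denominator ~ (x - 1/3)^2.
The limit of the ratio is ∞.

Final answer: ∞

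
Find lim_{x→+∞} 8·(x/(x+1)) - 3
Evaluate the dominant behaviour as x → +∞; each term tends to a finite value or vanishes.
Limit = 5.

Final answer: 5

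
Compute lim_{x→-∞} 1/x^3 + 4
Evaluate the dominant behaviour as x → -∞; each term tends to a finite value or vanishes.
Limit = 4.

Final answer: 4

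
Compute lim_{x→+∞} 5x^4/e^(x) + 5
The quotient is an ∞/∞ indeterminate form as x → +∞.
The exponential denominator e^(x) dominates the polynomial numerator (e^x ≫ x^4 as x → ∞), so the quotient → 0.
Adding the constant: 0 + 5 = 5. Limit = 5.

Final answer: 5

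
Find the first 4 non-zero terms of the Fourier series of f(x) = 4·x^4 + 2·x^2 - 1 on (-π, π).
(184 - 32·π^2)·cos(x) + (-10 + 8·π^2)·cos(2·x) + (40/27 - 32·π^2/9)·cos(3·x) - 1 + 2·π^2/3 + 4·π^4/5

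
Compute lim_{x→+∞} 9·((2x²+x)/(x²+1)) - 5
Evaluate the dominant behaviour as x → +∞; each term tends to a finite value or vanishes.
Limit = 13.

Final answer: 13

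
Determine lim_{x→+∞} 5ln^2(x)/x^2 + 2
The quotient is an ∞/∞ indeterminate form as x → +∞.
The polynomial denominator x^2 dominates the logarithmic numerator (any positive power of x ≫ ln^2(x) as x → ∞), so the quotient → 0.
Adding the constant: 0 + 2 = 2. Limit = 2.

Final answer: 2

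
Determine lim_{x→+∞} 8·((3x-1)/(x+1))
Evaluate the dominant behaviour as x → +∞; each term tends to a finite value or vanishes.
Limit = 24.

Final answer: 24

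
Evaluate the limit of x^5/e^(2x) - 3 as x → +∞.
The quotient is an ∞/∞ indeterminate form as x → +∞.
The exponential denominator e^(2x) dominates the polynomial numerator (e^x ≫ x^5 as x → ∞), so the quotient → 0.
Adding the constant: 0 - 3 = -3. Limit = -3.

Final answer: -3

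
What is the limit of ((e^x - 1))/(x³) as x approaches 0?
Both numerator and denominator → 0 as x → 0; this is a 0/0 indeterminate form.
Expand each to leading order near x = 0: numerator ~ x, denominator ~ x^3.
The limit of the ratio is ∞.

Final answer: ∞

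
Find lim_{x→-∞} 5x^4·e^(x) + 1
The product is a 0·∞ indeterminate form at x → -∞.
Rewrite the product as 5x^4 / e^(-x) (an ∞/∞ form) and apply L'Hôpital, or use the standard hierarchy e^(|x|) ≫ |x^4| as x → -∞.
The indeterminate product → 0, so the limit = 1.

Final answer: 1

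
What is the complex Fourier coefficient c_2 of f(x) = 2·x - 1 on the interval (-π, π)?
Compute the real Fourier coefficients first: a_2 = 0, b_2 = -2.
Then c_2 = (a_2 − i·b_2)/2 = i.

Final answer: i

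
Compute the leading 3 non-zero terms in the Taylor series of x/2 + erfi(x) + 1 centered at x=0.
2·x^3/(3·√(π)) + x·(1/2 + 2/√(π)) + 1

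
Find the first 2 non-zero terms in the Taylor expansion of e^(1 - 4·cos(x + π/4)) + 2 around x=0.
2·√(2)·x·e^(1 - 2·√(2)) + e^(1 - 2·√(2)) + 2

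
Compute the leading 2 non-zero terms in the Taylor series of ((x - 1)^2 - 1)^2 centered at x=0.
-4·x^3 + 4·x^2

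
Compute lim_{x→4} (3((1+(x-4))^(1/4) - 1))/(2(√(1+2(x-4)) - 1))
Both numerator and denominator → 0 as x → 4; this is a 0/0 indeterminate form.
Expand each to leading order near x = 4: numerator ~ 3·(x - 4)/4, denominator ~ 2·(x - 4).
The limit of the ratio is 3/8.

Final answer: 3/8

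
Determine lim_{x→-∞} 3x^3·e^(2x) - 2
The product is a 0·∞ indeterminate form at x → -∞.
Rewrite the product as 3x^3 / e^(-2x) (an ∞/∞ form) and apply L'Hôpital, or use the standard hierarchy e^(2|x|) ≫ |x^3| as x → -∞.
The indeterminate product → 0, so the limit = -2.

Final answer: -2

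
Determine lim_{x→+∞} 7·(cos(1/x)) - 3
Evaluate the dominant behaviour as x → +∞; each term tends to a finite value or vanishes.
Limit = 4.

Final answer: 4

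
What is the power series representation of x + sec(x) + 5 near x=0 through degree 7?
61·x^6/720 + 5·x^4/24 + x^2/2 + x + 6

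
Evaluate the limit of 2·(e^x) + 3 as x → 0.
Direct substitution at x = 0 gives 5.

Final answer: 5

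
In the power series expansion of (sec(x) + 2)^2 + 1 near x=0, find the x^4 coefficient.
Expand to order 4: (sec(x) + 2)^2 + 1 = 3·x^4/2 + 3·x^2 + 10 + O(x^5).
The coefficient of x^4 is 3/2.

Final answer: 3/2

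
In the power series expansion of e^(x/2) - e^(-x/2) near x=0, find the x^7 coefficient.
Expand to order 7: e^(x/2) - e^(-x/2) = x^7/322560 + x^5/1920 + x^3/24 + x + O(x^8).
The coefficient of x^7 is 1/322560.

Final answer: 1/322560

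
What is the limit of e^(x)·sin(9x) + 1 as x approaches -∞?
Evaluate the dominant behaviour as x → -∞; each term tends to a finite value or vanishes.
Limit = 1.

Final answer: 1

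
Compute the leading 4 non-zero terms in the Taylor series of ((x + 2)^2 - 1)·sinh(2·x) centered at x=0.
16·x^4/3 + 6·x^3 + 8·x^2 + 6·x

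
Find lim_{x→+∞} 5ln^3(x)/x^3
This is an ∞/∞ indeterminate form as x → +∞.
The polynomial denominator x^3 dominates the logarithmic numerator (any positive power of x ≫ ln^3(x) as x → ∞), so the quotient → 0.
Limit = 0.

Final answer: 0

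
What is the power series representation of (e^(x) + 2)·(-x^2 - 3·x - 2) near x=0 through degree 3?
-17·x^3/6 - 7·x^2 - 11·x - 6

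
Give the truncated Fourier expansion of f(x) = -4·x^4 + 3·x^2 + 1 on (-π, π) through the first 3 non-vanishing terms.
(-204 + 32·π^2)·cos(x) + (15 - 8·π^2)·cos(2·x) - 4·π^4/5 + 1 + π^2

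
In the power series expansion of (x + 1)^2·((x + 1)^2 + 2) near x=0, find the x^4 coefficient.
Expand to order 4: (x + 1)^2·((x + 1)^2 + 2) = x^4 + 4·x^3 + 8·x^2 + 8·x + 3 + O(x^5).
The coefficient of x^4 is 1.

Final answer: 1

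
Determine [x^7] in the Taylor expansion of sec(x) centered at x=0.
Expand to order 7: sec(x) = 61·x^6/720 + 5·x^4/24 + x^2/2 + 1 + O(x^8).
The coefficient of x^7 is 0.

Final answer: 0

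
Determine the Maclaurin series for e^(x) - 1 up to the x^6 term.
x^6/720 + x^5/120 + x^4/24 + x^3/6 + x^2/2 + x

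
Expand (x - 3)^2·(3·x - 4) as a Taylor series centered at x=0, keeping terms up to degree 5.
3·x^3 - 22·x^2 + 51·x - 36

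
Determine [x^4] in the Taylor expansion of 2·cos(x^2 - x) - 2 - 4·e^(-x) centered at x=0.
Expand to order 4: 2·cos(x^2 - x) - 2 - 4·e^(-x) = -13·x^4/12 + 8·x^3/3 - 3·x^2 + 4·x - 4 + O(x^5).
The coefficient of x^4 is -13/12.

Final answer: -13/12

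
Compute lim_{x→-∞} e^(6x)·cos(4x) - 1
Evaluate the dominant behaviour as x → -∞; each term tends to a finite value or vanishes.
Limit = -1.

Final answer: -1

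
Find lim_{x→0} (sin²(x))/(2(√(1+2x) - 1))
Both numerator and denominator → 0 as x → 0; this is a 0/0 indeterminate form.
Expand each to leading order near x = 0: numerator ~ x^2, denominator ~ 2·x.
The limit of the ratio is 0.

Final answer: 0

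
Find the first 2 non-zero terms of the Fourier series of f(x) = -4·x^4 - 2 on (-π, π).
(-192 + 32·π^2)·cos(x) - 4·π^4/5 - 2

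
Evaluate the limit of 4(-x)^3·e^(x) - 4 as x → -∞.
The product is a 0·∞ indeterminate form at x → -∞.
Rewrite the product as 4(-x)^3 / e^(-x) (an ∞/∞ form) and apply L'Hôpital, or use the standard hierarchy e^(|x|) ≫ |(-x)^3| as x → -∞.
The indeterminate product → 0, so the limit = -4.

Final answer: -4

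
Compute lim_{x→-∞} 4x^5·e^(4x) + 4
The product is a 0·∞ indeterminate form at x → -∞.
Rewrite the product as 4x^5 / e^(-4x) (an ∞/∞ form) and apply L'Hôpital, or use the standard hierarchy e^(4|x|) ≫ |x^5| as x → -∞.
The indeterminate product → 0, so the limit = 4.

Final answer: 4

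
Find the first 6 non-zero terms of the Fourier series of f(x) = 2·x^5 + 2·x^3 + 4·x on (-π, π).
(-76·π^2 + 4·π^4 + 464)·sin(x) + (-2·π^4 - 16 + 8·π^2)·sin(2·x) + (-44·π^2/27 + 304/81 + 4·π^4/3)·sin(3·x) + (-π^4 - 67/32 + π^2/4)·sin(4·x) + (976/625 + 4·π^2/25 + 4·π^4/5)·sin(5·x) + (-2·π^4/3 - 8·π^2/27 - 104/81)·sin(6·x)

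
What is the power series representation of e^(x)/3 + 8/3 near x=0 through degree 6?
x^6/2160 + x^5/360 + x^4/72 + x^3/18 + x^2/6 + x/3 + 3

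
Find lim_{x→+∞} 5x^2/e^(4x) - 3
The quotient is an ∞/∞ indeterminate form as x → +∞.
The exponential denominator e^(4x) dominates the polynomial numerator (e^x ≫ x^2 as x → ∞), so the quotient → 0.
Adding the constant: 0 - 3 = -3. Limit = -3.

Final answer: -3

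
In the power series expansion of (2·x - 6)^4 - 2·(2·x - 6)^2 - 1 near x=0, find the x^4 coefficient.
Expand to order 4: (2·x - 6)^4 - 2·(2·x - 6)^2 - 1 = 16·x^4 - 192·x^3 + 856·x^2 - 1680·x + 1223 + O(x^5).
The coefficient of x^4 is 16.

Final answer: 16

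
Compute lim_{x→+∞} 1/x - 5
Evaluate the dominant behaviour as x → +∞; each term tends to a finite value or vanishes.
Limit = -5.

Final answer: -5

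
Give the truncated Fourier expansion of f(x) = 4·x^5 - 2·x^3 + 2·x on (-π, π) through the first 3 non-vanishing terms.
(-164·π^2 + 8·π^4 + 988)·sin(x) + (-4·π^4 - 35 + 22·π^2)·sin(2·x) + (-196·π^2/27 + 500/81 + 8·π^4/3)·sin(3·x)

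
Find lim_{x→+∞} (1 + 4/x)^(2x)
As x → +∞: write (1 + 4/x)^(2x) = ((1 + 4/x)^x)^2 → (e^4)^2 = e^8.
Limit = e^(8).

Final answer: e^(8)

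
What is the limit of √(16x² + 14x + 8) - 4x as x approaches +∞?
As x → +∞: multiply by the conjugate to get (14x+8)/(√(16x²+14x+8)+4x); the denominator ~ 8x, so the limit is 14/8 = 7/4.
Limit = 7/4.

Final answer: 7/4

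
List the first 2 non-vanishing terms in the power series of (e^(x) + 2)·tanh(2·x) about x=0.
2·x^2 + 6·x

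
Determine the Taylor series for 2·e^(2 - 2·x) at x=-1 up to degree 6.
2·e^(4) - 4·e^(4)·(x + 1) + 4·e^(4)·(x + 1)^2 - 8·e^(4)·(x + 1)^3/3 + 4·e^(4)·(x + 1)^4/3 - 8·e^(4)·(x + 1)^5/15 + 8·e^(4)·(x + 1)^6/45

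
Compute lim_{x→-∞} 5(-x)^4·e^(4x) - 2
The product is a 0·∞ indeterminate form at x → -∞.
Rewrite the product as 5(-x)^4 / e^(-4x) (an ∞/∞ form) and apply L'Hôpital, or use the standard hierarchy e^(4|x|) ≫ |(-x)^4| as x → -∞.
The indeterminate product → 0, so the limit = -2.

Final answer: -2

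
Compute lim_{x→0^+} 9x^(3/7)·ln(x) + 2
The product is a 0·∞ indeterminate form at x → 0⁺.
Rewrite the product as 9·ln(x) / x^(-3/7) and apply L'Hôpital, or use the standard hierarchy x^(-3/7) ≫ |ln x| as x → 0⁺.
The indeterminate product → 0, so the limit = 2.

Final answer: 2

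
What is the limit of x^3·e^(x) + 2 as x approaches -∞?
The product is a 0·∞ indeterminate form at x → -∞.
Rewrite the product as x^3 / e^(-x) (an ∞/∞ form) and apply L'Hôpital, or use the standard hierarchy e^(|x|) ≫ |x^3| as x → -∞.
The indeterminate product → 0, so the limit = 2.

Final answer: 2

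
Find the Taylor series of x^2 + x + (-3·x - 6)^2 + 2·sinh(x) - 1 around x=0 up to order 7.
x^7/2520 + x^5/60 + x^3/3 + 10·x^2 + 39·x + 35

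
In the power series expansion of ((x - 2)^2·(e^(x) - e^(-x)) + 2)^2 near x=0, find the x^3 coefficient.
Expand to order 3: ((x - 2)^2·(e^(x) - e^(-x)) + 2)^2 = -344·x^3/3 + 32·x^2 + 32·x + 4 + O(x^4).
The coefficient of x^3 is -344/3.

Final answer: -344/3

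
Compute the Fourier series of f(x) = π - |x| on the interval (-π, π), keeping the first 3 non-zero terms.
4·cos(x)/π + 4·cos(3·x)/(9·π) + π/2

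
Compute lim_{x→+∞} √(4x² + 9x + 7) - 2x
As x → +∞: multiply by the conjugate to get (9x+7)/(√(4x²+9x+7)+2x); the denominator ~ 4x, so the limit is 9/4.
Limit = 9/4.

Final answer: 9/4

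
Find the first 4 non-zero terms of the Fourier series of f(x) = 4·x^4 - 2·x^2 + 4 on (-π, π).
(200 - 32·π^2)·cos(x) + (-14 + 8·π^2)·cos(2·x) + (88/27 - 32·π^2/9)·cos(3·x) - 2·π^2/3 + 4 + 4·π^4/5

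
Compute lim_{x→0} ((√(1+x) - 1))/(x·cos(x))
Both numerator and denominator → 0 as x → 0; this is a 0/0 indeterminate form.
Expand each to leading order near x = 0: numerator ~ x/2, denominator ~ x.
The limit of the ratio is 1/2.

Final answer: 1/2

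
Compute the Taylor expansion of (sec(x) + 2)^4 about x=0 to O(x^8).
219·x^6/10 + 36·x^4 + 54·x^2 + 81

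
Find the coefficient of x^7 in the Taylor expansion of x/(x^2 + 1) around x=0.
Expand to order 7: x/(x^2 + 1) = -x^7 + x^5 - x^3 + x + O(x^8).
The coefficient of x^7 is -1.

Final answer: -1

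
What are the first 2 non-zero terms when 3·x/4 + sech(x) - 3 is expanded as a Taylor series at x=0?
3·x/4 - 2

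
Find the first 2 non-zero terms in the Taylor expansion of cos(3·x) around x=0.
1 - 9·x^2/2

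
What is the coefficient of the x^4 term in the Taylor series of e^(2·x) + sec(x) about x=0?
Expand to order 4: e^(2·x) + sec(x) = 7·x^4/8 + 4·x^3/3 + 5·x^2/2 + 2·x + 2 + O(x^5).
The coefficient of x^4 is 7/8.

Final answer: 7/8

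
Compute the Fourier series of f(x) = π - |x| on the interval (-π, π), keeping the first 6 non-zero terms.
4·cos(x)/π + 4·cos(3·x)/(9·π) + 4·cos(5·x)/(25·π) + 4·cos(7·x)/(49·π) + 4·cos(9·x)/(81·π) + π/2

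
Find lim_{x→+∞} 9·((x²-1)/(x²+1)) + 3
Evaluate the dominant behaviour as x → +∞; each term tends to a finite value or vanishes.
Limit = 12.

Final answer: 12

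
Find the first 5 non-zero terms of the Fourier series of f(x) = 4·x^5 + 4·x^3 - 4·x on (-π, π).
(-152·π^2 + 8·π^4 + 904)·sin(x) + (-4·π^4 - 20 + 16·π^2)·sin(2·x) + (-88·π^2/27 - 40/81 + 8·π^4/3)·sin(3·x) + (-2·π^4 + 29/16 + π^2/2)·sin(4·x) + (-1048/625 + 8·π^2/25 + 8·π^4/5)·sin(5·x)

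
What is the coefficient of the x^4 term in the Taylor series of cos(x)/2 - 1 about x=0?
Expand to order 4: cos(x)/2 - 1 = x^4/48 - x^2/4 - 1/2 + O(x^5).
The coefficient of x^4 is 1/48.

Final answer: 1/48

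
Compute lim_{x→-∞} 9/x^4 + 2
Evaluate the dominant behaviour as x → -∞; each term tends to a finite value or vanishes.
Limit = 2.

Final answer: 2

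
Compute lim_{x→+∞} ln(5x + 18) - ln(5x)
This is an ∞ − ∞ indeterminate form.
Combine the logarithms: ln(5x+18) − ln(5x) = ln((5x+18)/(5x)) = ln(1 + 18/(5x)) → ln(1) = 0.
Limit = 0.

Final answer: 0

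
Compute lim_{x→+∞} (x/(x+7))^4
As x → +∞: x/(x+7) = 1/(1 + 7/x) → 1, and the 4th power of a limit-1 base also → 1.
Limit = 1.

Final answer: 1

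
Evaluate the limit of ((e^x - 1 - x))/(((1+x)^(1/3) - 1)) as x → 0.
Both numerator and denominator → 0 as x → 0; this is a 0/0 indeterminate form.
Expand each to leading order near x = 0: numerator ~ x^2/2, denominator ~ x/3.
The limit of the ratio is 0.

Final answer: 0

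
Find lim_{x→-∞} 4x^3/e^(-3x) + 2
The quotient is an ∞/∞ indeterminate form as x → -∞.
Compare growth rates of the dominant terms (exponentials ≫ polynomials ≫ logarithms), or apply L'Hôpital's rule; the quotient → 0.
Adding the constant: 0 + 2 = 2. Limit = 2.

Final answer: 2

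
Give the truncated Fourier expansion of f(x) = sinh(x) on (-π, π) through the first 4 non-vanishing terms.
sin(x)·sinh(π)/π - 4·sin(2·x)·sinh(π)/(5·π) + 3·sin(3·x)·sinh(π)/(5·π) - 8·sin(4·x)·sinh(π)/(17·π)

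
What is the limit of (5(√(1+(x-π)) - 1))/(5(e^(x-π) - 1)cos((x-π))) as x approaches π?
Both numerator and denominator → 0 as x → π; this is a 0/0 indeterminate form.
Expand each to leading order near x = π: numerator ~ 5·(x - π)/2, denominator ~ 5·(x - π).
The limit of the ratio is 1/2.

Final answer: 1/2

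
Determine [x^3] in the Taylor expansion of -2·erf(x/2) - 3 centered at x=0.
Expand to order 3: -2·erf(x/2) - 3 = x^3/(6·√(π)) - 2·x/√(π) - 3 + O(x^4).
The coefficient of x^3 is 1/(6·√(π)).

Final answer: 1/(6·√(π))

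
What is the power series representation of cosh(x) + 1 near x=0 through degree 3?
x^2/2 + 2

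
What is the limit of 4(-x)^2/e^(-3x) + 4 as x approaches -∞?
The quotient is an ∞/∞ indeterminate form as x → -∞.
Compare growth rates of the dominant terms (exponentials ≫ polynomials ≫ logarithms), or apply L'Hôpital's rule; the quotient → 0.
Adding the constant: 0 + 4 = 4. Limit = 4.

Final answer: 4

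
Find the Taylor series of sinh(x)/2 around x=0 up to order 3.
x^3/12 + x/2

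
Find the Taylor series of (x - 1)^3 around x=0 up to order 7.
x^3 - 3·x^2 + 3·x - 1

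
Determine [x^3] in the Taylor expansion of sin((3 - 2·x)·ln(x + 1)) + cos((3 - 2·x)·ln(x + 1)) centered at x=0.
Expand to order 3: sin((3 - 2·x)·ln(x + 1)) + cos((3 - 2·x)·ln(x + 1)) = 8·x^3 - 8·x^2 + 3·x + 1 + O(x^4).
The coefficient of x^3 is 8.

Final answer: 8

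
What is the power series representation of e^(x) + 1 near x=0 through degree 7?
x^7/5040 + x^6/720 + x^5/120 + x^4/24 + x^3/6 + x^2/2 + x + 2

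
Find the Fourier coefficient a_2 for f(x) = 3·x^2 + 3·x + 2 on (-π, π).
a_2 = (1/π) ∫_{-π}^{π} f(x)·cos(2x) dx.
Evaluate the integral (use parity and integration by parts as needed): a_2 = 3.

Final answer: 3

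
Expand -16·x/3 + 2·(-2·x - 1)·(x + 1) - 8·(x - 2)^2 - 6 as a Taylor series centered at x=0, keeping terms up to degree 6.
-12·x^2 + 62·x/3 - 40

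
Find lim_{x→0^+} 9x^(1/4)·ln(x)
This is a 0·∞ indeterminate form at x → 0⁺.
Rewrite the product as 9·ln(x) / x^(-1/4) and apply L'Hôpital, or use the standard hierarchy x^(-1/4) ≫ |ln x| as x → 0⁺.
The indeterminate product → 0, so the limit = 0.

Final answer: 0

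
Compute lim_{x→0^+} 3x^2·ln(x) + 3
The product is a 0·∞ indeterminate form at x → 0⁺.
Rewrite the product as 3·ln(x) / x^(-2) and apply L'Hôpital, or use the standard hierarchy x^(-2) ≫ |ln x| as x → 0⁺.
The indeterminate product → 0, so the limit = 3.

Final answer: 3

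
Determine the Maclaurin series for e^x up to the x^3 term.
x^3/6 + x^2/2 + x + 1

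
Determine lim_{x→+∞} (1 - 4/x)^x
As x → +∞: this is the defining limit (1 - 4/x)^x → e^(-4).
Limit = e^(-4).

Final answer: e^(-4)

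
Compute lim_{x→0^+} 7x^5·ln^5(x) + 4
The product is a 0·∞ indeterminate form at x → 0⁺.
Rewrite the product as 7·ln^5(x) / x^(-5) and apply L'Hôpital, or use the standard hierarchy x^(-5) ≫ |ln x|^5 as x → 0⁺.
The indeterminate product → 0, so the limit = 4.

Final answer: 4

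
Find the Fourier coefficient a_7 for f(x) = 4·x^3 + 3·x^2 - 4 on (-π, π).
a_7 = (1/π) ∫_{-π}^{π} f(x)·cos(7x) dx.
Evaluate the integral (use parity and integration by parts as needed): a_7 = -12/49.

Final answer: -12/49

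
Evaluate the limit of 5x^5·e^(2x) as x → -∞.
This is a 0·∞ indeterminate form at x → -∞.
Rewrite the product as 5x^5 / e^(-2x) (an ∞/∞ form) and apply L'Hôpital, or use the standard hierarchy e^(2|x|) ≫ |x^5| as x → -∞.
The indeterminate product → 0, so the limit = 0.

Final answer: 0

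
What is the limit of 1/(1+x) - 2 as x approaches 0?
Direct substitution at x = 0 gives -1.

Final answer: -1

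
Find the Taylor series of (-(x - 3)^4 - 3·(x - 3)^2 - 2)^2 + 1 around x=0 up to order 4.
6493·x^4 - 17004·x^3 + 28416·x^2 - 27720·x + 12101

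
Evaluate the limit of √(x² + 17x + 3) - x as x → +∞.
This is an ∞ − ∞ indeterminate form.
Multiply and divide by the conjugate √(x²+17x + 3) + x; the x² terms cancel, leaving (17x + 3)/(√(x²+17x + 3)+x) → 17/2.
Limit = 17/2.

Final answer: 17/2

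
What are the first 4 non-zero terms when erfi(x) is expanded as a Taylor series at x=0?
x^7/(21·√(π)) + x^5/(5·√(π)) + 2·x^3/(3·√(π)) + 2·x/√(π)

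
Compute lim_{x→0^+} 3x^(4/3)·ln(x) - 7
The product is a 0·∞ indeterminate form at x → 0⁺.
Rewrite the product as 3·ln(x) / x^(-4/3) and apply L'Hôpital, or use the standard hierarchy x^(-4/3) ≫ |ln x| as x → 0⁺.
The indeterminate product → 0, so the limit = -7.

Final answer: -7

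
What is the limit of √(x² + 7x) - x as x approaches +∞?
This is an ∞ − ∞ indeterminate form.
Multiply and divide by the conjugate √(x²+7x) + x; the x² terms cancel, leaving (7x)/(√(x²+7x)+x) → 7/2.
Limit = 7/2.

Final answer: 7/2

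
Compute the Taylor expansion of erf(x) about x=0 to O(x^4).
-2·x^3/(3·√(π)) + 2·x/√(π)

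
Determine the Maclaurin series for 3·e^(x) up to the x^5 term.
x^5/40 + x^4/8 + x^3/2 + 3·x^2/2 + 3·x + 3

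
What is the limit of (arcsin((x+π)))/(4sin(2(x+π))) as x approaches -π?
Both numerator and denominator → 0 as x → -π; this is a 0/0 indeterminate form.
Expand each to leading order near x = -π: numerator ~ (x + π), denominator ~ 8·(x + π).
The limit of the ratio is 1/8.

Final answer: 1/8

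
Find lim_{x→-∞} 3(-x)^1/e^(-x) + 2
The quotient is an ∞/∞ indeterminate form as x → -∞.
Compare growth rates of the dominant terms (exponentials ≫ polynomials ≫ logarithms), or apply L'Hôpital's rule; the quotient → 0.
Adding the constant: 0 + 2 = 2. Limit = 2.

Final answer: 2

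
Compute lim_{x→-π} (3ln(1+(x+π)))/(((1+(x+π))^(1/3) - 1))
Both numerator and denominator → 0 as x → -π; this is a 0/0 indeterminate form.
Expand each to leading order near x = -π: numerator ~ 3·(x + π), denominator ~ (x + π)/3.
The limit of the ratio is 9.

Final answer: 9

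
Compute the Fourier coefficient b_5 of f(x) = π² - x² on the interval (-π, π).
b_5 = (1/π) ∫_{-π}^{π} f(x)·sin(5x) dx.
Evaluate the integral (use parity and integration by parts as needed): b_5 = 0.

Final answer: 0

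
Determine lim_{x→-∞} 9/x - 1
Evaluate the dominant behaviour as x → -∞; each term tends to a finite value or vanishes.
Limit = -1.

Final answer: -1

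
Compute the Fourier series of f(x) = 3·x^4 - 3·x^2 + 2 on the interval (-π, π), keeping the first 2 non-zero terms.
(156 - 24·π^2)·cos(x) - π^2 + 2 + 3·π^4/5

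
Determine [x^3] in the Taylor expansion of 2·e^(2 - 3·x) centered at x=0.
Expand to order 3: 2·e^(2 - 3·x) = -9·x^3·e^(2) + 9·x^2·e^(2) - 6·x·e^(2) + 2·e^(2) + O(x^4).
The coefficient of x^3 is -9·e^(2).

Final answer: -9·e^(2)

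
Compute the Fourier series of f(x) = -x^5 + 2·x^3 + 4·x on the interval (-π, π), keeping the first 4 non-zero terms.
(-256 - 2·π^4 + 44·π^2)·sin(x) + (-7·π^2 + 13/2 + π^4)·sin(2·x) + (-2·π^4/3 + 64/81 + 76·π^2/27)·sin(3·x) + (-13·π^2/8 - 89/64 + π^4/2)·sin(4·x)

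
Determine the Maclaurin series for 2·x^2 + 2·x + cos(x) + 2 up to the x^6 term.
-x^6/720 + x^4/24 + 3·x^2/2 + 2·x + 3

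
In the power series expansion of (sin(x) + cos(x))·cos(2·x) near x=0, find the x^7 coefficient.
Expand to order 7: (sin(x) + cos(x))·cos(2·x) = -1093·x^7/5040 - 73·x^6/144 + 121·x^5/120 + 41·x^4/24 - 13·x^3/6 - 5·x^2/2 + x + 1 + O(x^8).
The coefficient of x^7 is -1093/5040.

Final answer: -1093/5040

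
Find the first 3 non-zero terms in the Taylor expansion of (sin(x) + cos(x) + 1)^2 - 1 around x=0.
-x^2 + 4·x + 3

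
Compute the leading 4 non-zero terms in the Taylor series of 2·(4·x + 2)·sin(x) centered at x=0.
-4·x^4/3 - 2·x^3/3 + 8·x^2 + 4·x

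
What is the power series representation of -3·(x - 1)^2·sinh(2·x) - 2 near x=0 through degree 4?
8·x^4 - 10·x^3 + 12·x^2 - 6·x - 2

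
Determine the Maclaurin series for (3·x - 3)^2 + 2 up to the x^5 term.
9·x^2 - 18·x + 11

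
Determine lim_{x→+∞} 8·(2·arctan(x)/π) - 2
Evaluate the dominant behaviour as x → +∞; each term tends to a finite value or vanishes.
Limit = 6.

Final answer: 6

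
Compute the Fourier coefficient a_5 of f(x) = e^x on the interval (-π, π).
a_5 = (1/π) ∫_{-π}^{π} f(x)·cos(5x) dx.
Evaluate the integral (use parity and integration by parts as needed): a_5 = (1 - e^(2·π))·e^(-π)/(26·π).

Final answer: (1 - e^(2·π))·e^(-π)/(26·π)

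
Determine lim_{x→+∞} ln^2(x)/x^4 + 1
The quotient is an ∞/∞ indeterminate form as x → +∞.
The polynomial denominator x^4 dominates the logarithmic numerator (any positive power of x ≫ ln^2(x) as x → ∞), so the quotient → 0.
Adding the constant: 0 + 1 = 1. Limit = 1.

Final answer: 1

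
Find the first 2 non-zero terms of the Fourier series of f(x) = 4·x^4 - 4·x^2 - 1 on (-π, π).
(208 - 32·π^2)·cos(x) - 4·π^2/3 - 1 + 4·π^4/5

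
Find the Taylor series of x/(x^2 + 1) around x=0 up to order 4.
-x^3 + x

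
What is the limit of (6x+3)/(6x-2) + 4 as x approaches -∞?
Evaluate the dominant behaviour as x → -∞; each term tends to a finite value or vanishes.
Limit = 5.

Final answer: 5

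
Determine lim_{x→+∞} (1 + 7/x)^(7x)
As x → +∞: write (1 + 7/x)^(7x) = ((1 + 7/x)^x)^7 → (e^7)^7 = e^49.
Limit = e^(49).

Final answer: e^(49)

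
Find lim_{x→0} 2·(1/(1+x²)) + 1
Direct substitution at x = 0 gives 3.

Final answer: 3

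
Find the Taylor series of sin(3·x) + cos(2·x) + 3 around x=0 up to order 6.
-4·x^6/45 + 81·x^5/40 + 2·x^4/3 - 9·x^3/2 - 2·x^2 + 3·x + 4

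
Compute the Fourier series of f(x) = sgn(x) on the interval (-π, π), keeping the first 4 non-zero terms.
4·sin(x)/π + 4·sin(3·x)/(3·π) + 4·sin(5·x)/(5·π) + 4·sin(7·x)/(7·π)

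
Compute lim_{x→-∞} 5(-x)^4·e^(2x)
This is a 0·∞ indeterminate form at x → -∞.
Rewrite the product as 5(-x)^4 / e^(-2x) (an ∞/∞ form) and apply L'Hôpital, or use the standard hierarchy e^(2|x|) ≫ |(-x)^4| as x → -∞.
The indeterminate product → 0, so the limit = 0.

Final answer: 0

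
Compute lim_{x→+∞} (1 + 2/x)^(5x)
As x → +∞: write (1 + 2/x)^(5x) = ((1 + 2/x)^x)^5 → (e^2)^5 = e^10.
Limit = e^(10).

Final answer: e^(10)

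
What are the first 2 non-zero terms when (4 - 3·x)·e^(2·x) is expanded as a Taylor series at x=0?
5·x + 4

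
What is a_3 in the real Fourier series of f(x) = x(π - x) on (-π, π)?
a_3 = (1/π) ∫_{-π}^{π} f(x)·cos(3x) dx.
Evaluate the integral (use parity and integration by parts as needed): a_3 = 4/9.

Final answer: 4/9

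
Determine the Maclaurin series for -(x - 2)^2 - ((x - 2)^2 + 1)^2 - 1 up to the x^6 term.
-x^4 + 8·x^3 - 27·x^2 + 44·x - 30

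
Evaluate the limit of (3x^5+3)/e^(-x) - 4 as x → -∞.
The quotient is an ∞/∞ indeterminate form as x → -∞.
Compare growth rates of the dominant terms (exponentials ≫ polynomials ≫ logarithms), or apply L'Hôpital's rule; the quotient → 0.
Adding the constant: 0 - 4 = -4. Limit = -4.

Final answer: -4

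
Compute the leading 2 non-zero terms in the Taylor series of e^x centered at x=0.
x + 1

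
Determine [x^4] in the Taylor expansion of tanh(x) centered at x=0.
Expand to order 4: tanh(x) = -x^3/3 + x + O(x^5).
The coefficient of x^4 is 0.

Final answer: 0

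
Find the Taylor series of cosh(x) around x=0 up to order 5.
x^4/24 + x^2/2 + 1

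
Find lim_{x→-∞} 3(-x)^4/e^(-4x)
This is an ∞/∞ indeterminate form as x → -∞.
Compare growth rates of the dominant terms (exponentials ≫ polynomials ≫ logarithms), or apply L'Hôpital's rule; the quotient → 0.
Limit = 0.

Final answer: 0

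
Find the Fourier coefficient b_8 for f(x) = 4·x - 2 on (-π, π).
b_8 = (1/π) ∫_{-π}^{π} f(x)·sin(8x) dx.
Evaluate the integral (use parity and integration by parts as needed): b_8 = -1.

Final answer: -1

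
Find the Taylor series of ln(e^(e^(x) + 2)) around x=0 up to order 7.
x^7/5040 + x^6/720 + x^5/120 + x^4/24 + x^3/6 + x^2/2 + x + 3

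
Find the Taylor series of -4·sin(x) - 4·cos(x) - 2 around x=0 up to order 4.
-x^4/6 + 2·x^3/3 + 2·x^2 - 4·x - 6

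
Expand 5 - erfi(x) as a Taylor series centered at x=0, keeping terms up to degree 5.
-x^5/(5·√(π)) - 2·x^3/(3·√(π)) - 2·x/√(π) + 5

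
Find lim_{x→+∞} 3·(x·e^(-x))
Evaluate the dominant behaviour as x → +∞; each term tends to a finite value or vanishes.
Limit = 0.

Final answer: 0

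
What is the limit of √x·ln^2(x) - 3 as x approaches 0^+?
The product is a 0·∞ indeterminate form at x → 0⁺.
Rewrite the product as ln^2(x) / x^(-1/2) and apply L'Hôpital, or use the standard hierarchy x^(-1/2) ≫ |ln x|^2 as x → 0⁺.
The indeterminate product → 0, so the limit = -3.

Final answer: -3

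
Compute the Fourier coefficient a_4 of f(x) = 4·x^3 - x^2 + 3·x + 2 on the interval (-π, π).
a_4 = (1/π) ∫_{-π}^{π} f(x)·cos(4x) dx.
Evaluate the integral (use parity and integration by parts as needed): a_4 = -1/4.

Final answer: -1/4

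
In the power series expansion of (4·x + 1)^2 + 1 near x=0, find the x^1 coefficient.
Expand to order 1: (4·x + 1)^2 + 1 = 8·x + 2 + O(x^2).
The coefficient of x^1 is 8.

Final answer: 8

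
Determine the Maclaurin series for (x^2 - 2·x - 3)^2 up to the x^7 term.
x^4 - 4·x^3 - 2·x^2 + 12·x + 9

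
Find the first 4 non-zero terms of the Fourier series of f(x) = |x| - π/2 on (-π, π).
-4·cos(x)/π - 4·cos(3·x)/(9·π) - 4·cos(5·x)/(25·π) - 4·cos(7·x)/(49·π)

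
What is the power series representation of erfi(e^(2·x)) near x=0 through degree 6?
5368·e·x^6/(9·√(π)) + 3656·e·x^5/(15·√(π)) + 284·e·x^4/(3·√(π)) + 104·e·x^3/(3·√(π)) + 12·e·x^2/√(π) + 4·e·x/√(π) + erfi(1)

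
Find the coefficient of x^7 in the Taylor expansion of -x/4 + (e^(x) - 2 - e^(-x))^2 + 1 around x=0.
Expand to order 7: -x/4 + (e^(x) - 2 - e^(-x))^2 + 1 = -x^7/630 + 8·x^6/45 - x^5/15 + 4·x^4/3 - 4·x^3/3 + 4·x^2 - 33·x/4 + 5 + O(x^8).
The coefficient of x^7 is -1/630.

Final answer: -1/630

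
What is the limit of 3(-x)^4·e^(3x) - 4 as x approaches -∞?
The product is a 0·∞ indeterminate form at x → -∞.
Rewrite the product as 3(-x)^4 / e^(-3x) (an ∞/∞ form) and apply L'Hôpital, or use the standard hierarchy e^(3|x|) ≫ |(-x)^4| as x → -∞.
The indeterminate product → 0, so the limit = -4.

Final answer: -4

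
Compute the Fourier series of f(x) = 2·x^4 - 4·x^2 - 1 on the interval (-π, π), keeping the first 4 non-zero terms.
(112 - 16·π^2)·cos(x) + (-10 + 4·π^2)·cos(2·x) + (80/27 - 16·π^2/9)·cos(3·x) - 4·π^2/3 - 1 + 2·π^4/5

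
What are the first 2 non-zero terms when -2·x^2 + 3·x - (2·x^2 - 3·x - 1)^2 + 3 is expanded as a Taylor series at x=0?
2 - 3·x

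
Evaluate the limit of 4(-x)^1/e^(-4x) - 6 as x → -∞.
The quotient is an ∞/∞ indeterminate form as x → -∞.
Compare growth rates of the dominant terms (exponentials ≫ polynomials ≫ logarithms), or apply L'Hôpital's rule; the quotient → 0.
Adding the constant: 0 - 6 = -6. Limit = -6.

Final answer: -6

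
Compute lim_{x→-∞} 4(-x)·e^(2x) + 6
The product is a 0·∞ indeterminate form at x → -∞.
Rewrite the product as 4(-x) / e^(-2x) (an ∞/∞ form) and apply L'Hôpital, or use the standard hierarchy e^(2|x|) ≫ |(-x)| as x → -∞.
The indeterminate product → 0, so the limit = 6.

Final answer: 6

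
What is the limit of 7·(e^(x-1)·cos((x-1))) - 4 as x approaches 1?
Direct substitution at x = 1 gives 3.

Final answer: 3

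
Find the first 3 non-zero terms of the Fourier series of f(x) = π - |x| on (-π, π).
4·cos(x)/π + 4·cos(3·x)/(9·π) + π/2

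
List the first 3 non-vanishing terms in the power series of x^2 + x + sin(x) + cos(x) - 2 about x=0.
x^2/2 + 2·x - 1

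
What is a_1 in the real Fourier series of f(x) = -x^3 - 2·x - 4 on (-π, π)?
a_1 = (1/π) ∫_{-π}^{π} f(x)·cos(1x) dx.
Evaluate the integral (use parity and integration by parts as needed): a_1 = 0.

Final answer: 0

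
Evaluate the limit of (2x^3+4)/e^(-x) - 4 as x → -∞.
The quotient is an ∞/∞ indeterminate form as x → -∞.
Compare growth rates of the dominant terms (exponentials ≫ polynomials ≫ logarithms), or apply L'Hôpital's rule; the quotient → 0.
Adding the constant: 0 - 4 = -4. Limit = -4.

Final answer: -4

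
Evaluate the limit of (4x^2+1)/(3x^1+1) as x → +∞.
This is an ∞/∞ indeterminate form as x → +∞.
Divide numerator and denominator by x^2 and let the lower-order terms vanish; the numerator's degree 2 exceeds the denominator's degree 1, so the quotient diverges.
Limit = ∞.

Final answer: ∞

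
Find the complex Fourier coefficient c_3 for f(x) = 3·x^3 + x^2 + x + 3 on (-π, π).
Compute the real Fourier coefficients first: a_3 = -4/9, b_3 = -2/3 + 2·π^2.
Then c_3 = (a_3 − i·b_3)/2 = -2/9 - i·π^2 + i/3.

Final answer: -2/9 - i·π^2 + i/3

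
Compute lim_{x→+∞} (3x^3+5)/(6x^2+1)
This is an ∞/∞ indeterminate form as x → +∞.
Divide numerator and denominator by x^3 and let the lower-order terms vanish; the numerator's degree 3 exceeds the denominator's degree 2, so the quotient diverges.
Limit = ∞.

Final answer: ∞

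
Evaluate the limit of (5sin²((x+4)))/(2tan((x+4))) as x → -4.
Both numerator and denominator → 0 as x → -4; this is a 0/0 indeterminate form.
Expand each to leading order near x = -4: numerator ~ 5·(x + 4)^2, denominator ~ 2·(x + 4).
The limit of the ratio is 0.

Final answer: 0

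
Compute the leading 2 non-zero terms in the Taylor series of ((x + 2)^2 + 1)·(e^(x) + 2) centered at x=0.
17·x + 15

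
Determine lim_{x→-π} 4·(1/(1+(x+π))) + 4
Direct substitution at x = -π gives 8.

Final answer: 8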